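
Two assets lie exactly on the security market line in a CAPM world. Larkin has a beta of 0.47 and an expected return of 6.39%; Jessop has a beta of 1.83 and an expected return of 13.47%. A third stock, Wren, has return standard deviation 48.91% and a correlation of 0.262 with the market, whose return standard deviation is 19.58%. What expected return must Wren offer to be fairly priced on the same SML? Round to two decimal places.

7.35%

MRP = (13.47% − 6.39%) / (1.83 − 0.47) = 5.2059%
R_f = 6.39% − 0.47 × 5.2059% = 3.9432%
β_Wren = ρ·σ_i/σ_m = 0.262 × 48.91 / 19.58 = 0.6545
E(R_Wren) = R_f + β × MRP = 3.9432% + 0.6545 × 5.2059% = 7.35%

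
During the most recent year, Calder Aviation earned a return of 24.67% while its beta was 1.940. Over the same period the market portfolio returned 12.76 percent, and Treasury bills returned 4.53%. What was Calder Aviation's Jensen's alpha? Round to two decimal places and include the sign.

Market excess return = 12.76% − 4.53% = 8.23%
CAPM benchmark = R_f + β(R_m − R_f) = 4.53% + 1.940 × 8.23% = 20.49620%
α = actual − benchmark = 24.67% − 20.49620% = +4.17%

+4.17%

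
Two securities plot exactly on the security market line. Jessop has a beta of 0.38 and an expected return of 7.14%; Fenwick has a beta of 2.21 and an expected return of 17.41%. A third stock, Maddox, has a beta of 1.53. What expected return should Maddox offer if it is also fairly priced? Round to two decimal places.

MRP (SML slope) = (17.41% − 7.14%) / (2.21 − 0.38) = 10.27% / 1.83 = 5.6120%
R_f (intercept) = 7.14% − 0.38 × 5.6120% = 5.0074%
E(R_Maddox) = R_f + β × MRP = 5.0074% + 1.53 × 5.6120% = 13.59%

13.59%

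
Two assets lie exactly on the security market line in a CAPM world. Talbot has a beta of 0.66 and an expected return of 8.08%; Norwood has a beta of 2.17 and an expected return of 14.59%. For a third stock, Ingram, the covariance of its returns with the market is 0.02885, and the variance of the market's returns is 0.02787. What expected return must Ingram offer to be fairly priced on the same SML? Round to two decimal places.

MRP = (14.59% − 8.08%) / (2.17 − 0.66) = 4.3113%
R_f = 8.08% − 0.66 × 4.3113% = 5.2345%
β_Ingram = Cov / Var(R_m) = 0.02885 / 0.02787 = 1.0352
E(R_Ingram) = R_f + β × MRP = 5.2345% + 1.0352 × 4.3113% = 9.70%

9.70%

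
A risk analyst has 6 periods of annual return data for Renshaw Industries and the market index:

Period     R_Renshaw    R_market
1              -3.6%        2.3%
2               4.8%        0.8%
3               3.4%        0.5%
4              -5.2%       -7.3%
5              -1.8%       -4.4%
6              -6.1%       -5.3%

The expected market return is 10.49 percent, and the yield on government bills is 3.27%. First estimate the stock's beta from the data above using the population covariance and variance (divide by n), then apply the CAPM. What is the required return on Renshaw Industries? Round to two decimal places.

8.57%

Mean R_i = (-3.6 + 4.8 + 3.4 − 5.2 − 1.8 − 6.1) / 6 = -1.4167%
Mean R_m = (2.3 + 0.8 + 0.5 − 7.3 − 4.4 − 5.3) / 6 = -2.2333%
Σ(R_i − R̄_i)(R_m − R̄_m) = 56.4867  ⇒  Cov = 56.4867 / 6 = 9.4145
Σ(R_m − R̄_m)² = 76.9933  ⇒  Var(R_m) = 76.9933 / 6 = 12.8322
β = Cov / Var(R_m) = 9.4145 / 12.8322 = 0.7337
MRP = 10.49% − 3.27% = 7.22%
E(R) = R_f + β × MRP = 3.27% + 0.7337 × 7.22% = 8.57%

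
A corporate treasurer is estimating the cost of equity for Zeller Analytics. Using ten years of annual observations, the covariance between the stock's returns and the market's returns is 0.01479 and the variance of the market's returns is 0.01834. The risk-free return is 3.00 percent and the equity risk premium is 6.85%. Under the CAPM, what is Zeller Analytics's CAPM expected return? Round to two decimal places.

8.52%

β = Cov(R_i, R_m) / Var(R_m) = 0.01479 / 0.01834 = 0.8064
E(R) = R_f + β × MRP = 3.00% + 0.8064 × 6.85% = 8.52%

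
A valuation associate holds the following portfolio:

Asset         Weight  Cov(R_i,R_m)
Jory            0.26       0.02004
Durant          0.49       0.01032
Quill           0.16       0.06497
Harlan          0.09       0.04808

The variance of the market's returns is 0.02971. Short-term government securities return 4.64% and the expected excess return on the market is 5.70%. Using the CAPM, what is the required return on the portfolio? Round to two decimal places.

β_Jory = 0.02004 / 0.02971 = 0.6745
β_Durant = 0.01032 / 0.02971 = 0.3474
β_Quill = 0.06497 / 0.02971 = 2.1868
β_Harlan = 0.04808 / 0.02971 = 1.6183
β_P = Σ w_i β_i = 0.26×0.6745 + 0.49×0.3474 + 0.16×2.1868 + 0.09×1.6183 = 0.8411
E(R_P) = R_f + β_P × MRP = 4.64% + 0.8411 × 5.70% = 9.43%

9.43%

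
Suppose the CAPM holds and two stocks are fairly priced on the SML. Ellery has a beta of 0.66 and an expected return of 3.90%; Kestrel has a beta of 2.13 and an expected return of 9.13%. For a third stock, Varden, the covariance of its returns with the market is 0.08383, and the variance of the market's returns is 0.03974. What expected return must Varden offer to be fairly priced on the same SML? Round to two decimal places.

MRP = (9.13% − 3.90%) / (2.13 − 0.66) = 3.5578%
R_f = 3.90% − 0.66 × 3.5578% = 1.5519%
β_Varden = Cov / Var(R_m) = 0.08383 / 0.03974 = 2.1095
E(R_Varden) = R_f + β × MRP = 1.5519% + 2.1095 × 3.5578% = 9.06%

9.06%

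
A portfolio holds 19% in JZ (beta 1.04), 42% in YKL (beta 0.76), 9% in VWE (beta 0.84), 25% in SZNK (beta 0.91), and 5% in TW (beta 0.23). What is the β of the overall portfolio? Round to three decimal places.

β_P = Σ w_i β_i = 0.19×1.04 + 0.42×0.76 + 0.09×0.84 + 0.25×0.91 + 0.05×0.23 = 0.8314

0.831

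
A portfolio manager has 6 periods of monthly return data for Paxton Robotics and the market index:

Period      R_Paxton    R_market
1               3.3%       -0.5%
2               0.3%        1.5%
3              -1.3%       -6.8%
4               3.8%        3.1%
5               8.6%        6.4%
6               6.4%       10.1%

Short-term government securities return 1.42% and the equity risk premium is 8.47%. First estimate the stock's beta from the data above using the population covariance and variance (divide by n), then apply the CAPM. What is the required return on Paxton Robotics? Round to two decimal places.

5.94%

Mean R_i = (3.3 + 0.3 − 1.3 + 3.8 + 8.6 + 6.4) / 6 = 3.5167%
Mean R_m = (-0.5 + 1.5 − 6.8 + 3.1 + 6.4 + 10.1) / 6 = 2.3000%
Σ(R_i − R̄_i)(R_m − R̄_m) = 90.5700  ⇒  Cov = 90.5700 / 6 = 15.0950
Σ(R_m − R̄_m)² = 169.5800  ⇒  Var(R_m) = 169.5800 / 6 = 28.2633
β = Cov / Var(R_m) = 15.0950 / 28.2633 = 0.5341
E(R) = R_f + β × MRP = 1.42% + 0.5341 × 8.47% = 5.94%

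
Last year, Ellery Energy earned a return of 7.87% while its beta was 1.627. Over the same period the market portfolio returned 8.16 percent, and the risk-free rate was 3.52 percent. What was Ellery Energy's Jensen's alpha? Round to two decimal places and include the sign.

Market excess return = 8.16% − 3.52% = 4.64%
CAPM benchmark = R_f + β(R_m − R_f) = 3.52% + 1.627 × 4.64% = 11.06928%
α = actual − benchmark = 7.87% − 11.06928% = -3.20%

-3.20%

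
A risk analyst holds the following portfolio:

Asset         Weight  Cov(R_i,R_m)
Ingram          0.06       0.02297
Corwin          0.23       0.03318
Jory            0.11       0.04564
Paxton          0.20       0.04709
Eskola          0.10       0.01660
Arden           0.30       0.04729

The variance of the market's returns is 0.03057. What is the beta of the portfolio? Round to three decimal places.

1.285

β_Ingram = 0.02297 / 0.03057 = 0.7514
β_Corwin = 0.03318 / 0.03057 = 1.0854
β_Jory = 0.04564 / 0.03057 = 1.4930
β_Paxton = 0.04709 / 0.03057 = 1.5404
β_Eskola = 0.01660 / 0.03057 = 0.5430
β_Arden = 0.04729 / 0.03057 = 1.5469
β_P = Σ w_i β_i = 0.06×0.7514 + 0.23×1.0854 + 0.11×1.4930 + 0.20×1.5404 + 0.10×0.5430 + 0.30×1.5469 = 1.2854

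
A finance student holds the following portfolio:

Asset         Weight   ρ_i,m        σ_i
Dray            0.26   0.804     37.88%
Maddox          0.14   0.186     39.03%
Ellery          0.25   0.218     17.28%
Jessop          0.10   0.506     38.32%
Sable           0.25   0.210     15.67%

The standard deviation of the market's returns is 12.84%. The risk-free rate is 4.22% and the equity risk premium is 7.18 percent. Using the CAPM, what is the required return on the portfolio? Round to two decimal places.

β_Dray = 0.804 × 37.88% / 12.84% = 2.3719
β_Maddox = 0.186 × 39.03% / 12.84% = 0.5654
β_Ellery = 0.218 × 17.28% / 12.84% = 0.2934
β_Jessop = 0.506 × 38.32% / 12.84% = 1.5101
β_Sable = 0.210 × 15.67% / 12.84% = 0.2563
β_P = Σ w_i β_i = 0.26×2.3719 + 0.14×0.5654 + 0.25×0.2934 + 0.10×1.5101 + 0.25×0.2563 = 0.9843
E(R_P) = R_f + β_P × MRP = 4.22% + 0.9843 × 7.18% = 11.29%

11.29%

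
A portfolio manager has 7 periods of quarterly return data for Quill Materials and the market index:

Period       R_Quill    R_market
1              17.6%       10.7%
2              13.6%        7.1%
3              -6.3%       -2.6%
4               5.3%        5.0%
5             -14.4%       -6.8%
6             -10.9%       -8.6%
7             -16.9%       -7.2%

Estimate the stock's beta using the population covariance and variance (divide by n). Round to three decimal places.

1.732

Mean R_i = (17.6 + 13.6 − 6.3 + 5.3 − 14.4 − 10.9 − 16.9) / 7 = -1.7143%
Mean R_m = (10.7 + 7.1 − 2.6 + 5.0 − 6.8 − 8.6 − 7.2) / 7 = -0.3429%
Σ(R_i − R̄_i)(R_m − R̄_m) = 636.9857  ⇒  Cov = 636.9857 / 7 = 90.9980
Σ(R_m − R̄_m)² = 367.8771  ⇒  Var(R_m) = 367.8771 / 7 = 52.5539
β = Cov / Var(R_m) = 90.9980 / 52.5539 = 1.7315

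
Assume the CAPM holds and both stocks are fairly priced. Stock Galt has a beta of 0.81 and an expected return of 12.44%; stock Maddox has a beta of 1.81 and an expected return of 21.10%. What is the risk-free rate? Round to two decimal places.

5.43%

Both satisfy E(R) = R_f + β·MRP, so the slope of the SML is
MRP = (21.10% − 12.44%) / (1.81 − 0.81) = 8.66% / 1.00 = 8.6600%
R_f = E(R_Galt) − β_Galt·MRP = 12.44% − 0.81 × 8.6600% = 5.4254%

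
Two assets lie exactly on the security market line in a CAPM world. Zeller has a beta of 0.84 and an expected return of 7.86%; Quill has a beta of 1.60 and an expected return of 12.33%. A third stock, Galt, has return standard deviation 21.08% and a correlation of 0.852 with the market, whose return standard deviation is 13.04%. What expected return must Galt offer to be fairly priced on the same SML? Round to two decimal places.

MRP = (12.33% − 7.86%) / (1.60 − 0.84) = 5.8816%
R_f = 7.86% − 0.84 × 5.8816% = 2.9195%
β_Galt = ρ·σ_i/σ_m = 0.852 × 21.08 / 13.04 = 1.3773
E(R_Galt) = R_f + β × MRP = 2.9195% + 1.3773 × 5.8816% = 11.02%

11.02%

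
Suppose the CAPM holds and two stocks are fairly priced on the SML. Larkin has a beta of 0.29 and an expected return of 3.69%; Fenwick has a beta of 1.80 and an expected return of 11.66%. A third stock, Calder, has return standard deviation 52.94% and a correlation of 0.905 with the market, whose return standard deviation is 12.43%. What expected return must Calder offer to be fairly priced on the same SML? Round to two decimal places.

22.50%

MRP = (11.66% − 3.69%) / (1.80 − 0.29) = 5.2781%
R_f = 3.69% − 0.29 × 5.2781% = 2.1594%
β_Calder = ρ·σ_i/σ_m = 0.905 × 52.94 / 12.43 = 3.8544
E(R_Calder) = R_f + β × MRP = 2.1594% + 3.8544 × 5.2781% = 22.50%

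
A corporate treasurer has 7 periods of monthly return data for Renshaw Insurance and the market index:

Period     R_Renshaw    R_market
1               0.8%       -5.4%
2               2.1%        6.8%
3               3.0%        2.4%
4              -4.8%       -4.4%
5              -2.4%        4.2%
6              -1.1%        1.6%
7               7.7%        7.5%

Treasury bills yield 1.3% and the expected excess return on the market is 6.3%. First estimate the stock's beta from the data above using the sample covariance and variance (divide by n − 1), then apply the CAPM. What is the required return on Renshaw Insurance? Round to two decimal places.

4.35%

Mean R_i = (0.8 + 2.1 + 3.0 − 4.8 − 2.4 − 1.1 + 7.7) / 7 = 0.7571%
Mean R_m = (-5.4 + 6.8 + 2.4 − 4.4 + 4.2 + 1.6 + 7.5) / 7 = 1.8143%
Σ(R_i − R̄_i)(R_m − R̄_m) = 74.5743  ⇒  Cov = 74.5743 / 6 = 12.4291
Σ(R_m − R̄_m)² = 153.9286  ⇒  Var(R_m) = 153.9286 / 6 = 25.6548
β = Cov / Var(R_m) = 12.4291 / 25.6548 = 0.4845
E(R) = R_f + β × MRP = 1.3% + 0.4845 × 6.3% = 4.35%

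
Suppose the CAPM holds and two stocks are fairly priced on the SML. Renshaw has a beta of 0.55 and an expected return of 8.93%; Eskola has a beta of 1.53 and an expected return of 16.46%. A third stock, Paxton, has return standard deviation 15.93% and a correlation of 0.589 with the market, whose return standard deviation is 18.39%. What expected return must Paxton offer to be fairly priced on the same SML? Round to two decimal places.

MRP = (16.46% − 8.93%) / (1.53 − 0.55) = 7.6837%
R_f = 8.93% − 0.55 × 7.6837% = 4.7040%
β_Paxton = ρ·σ_i/σ_m = 0.589 × 15.93 / 18.39 = 0.5102
E(R_Paxton) = R_f + β × MRP = 4.7040% + 0.5102 × 7.6837% = 8.62%

8.62%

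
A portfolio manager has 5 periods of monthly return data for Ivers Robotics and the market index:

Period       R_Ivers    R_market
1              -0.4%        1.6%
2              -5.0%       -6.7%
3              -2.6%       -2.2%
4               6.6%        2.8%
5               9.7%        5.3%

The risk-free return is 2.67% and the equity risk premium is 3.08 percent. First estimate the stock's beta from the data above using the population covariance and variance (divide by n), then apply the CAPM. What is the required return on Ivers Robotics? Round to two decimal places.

Mean R_i = (-0.4 − 5.0 − 2.6 + 6.6 + 9.7) / 5 = 1.6600%
Mean R_m = (1.6 − 6.7 − 2.2 + 2.8 + 5.3) / 5 = 0.1600%
Σ(R_i − R̄_i)(R_m − R̄_m) = 107.1420  ⇒  Cov = 107.1420 / 5 = 21.4284
Σ(R_m − R̄_m)² = 88.0920  ⇒  Var(R_m) = 88.0920 / 5 = 17.6184
β = Cov / Var(R_m) = 21.4284 / 17.6184 = 1.2163
E(R) = R_f + β × MRP = 2.67% + 1.2163 × 3.08% = 6.42%

6.42%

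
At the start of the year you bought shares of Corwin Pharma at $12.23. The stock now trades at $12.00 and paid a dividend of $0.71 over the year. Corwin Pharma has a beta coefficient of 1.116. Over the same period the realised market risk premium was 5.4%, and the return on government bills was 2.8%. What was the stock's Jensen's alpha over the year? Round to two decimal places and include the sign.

Realised HPR = (P1 + D1 − P0) / P0 = (12.00 + 0.71 − 12.23) / 12.23 = 0.48 / 12.23 = 3.9248%
CAPM required = R_f + β·MRP = 2.8% + 1.116 × 5.4% = 8.8264%
α = realised − required = 3.9248% − 8.8264% = -4.90%

-4.90%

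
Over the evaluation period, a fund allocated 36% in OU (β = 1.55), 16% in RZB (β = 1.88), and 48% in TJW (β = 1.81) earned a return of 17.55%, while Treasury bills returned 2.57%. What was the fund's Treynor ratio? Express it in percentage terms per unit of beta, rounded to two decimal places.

8.67%

β_P = 0.36×1.55 + 0.16×1.88 + 0.48×1.81 = 1.7276
Treynor = (R_P − R_f) / β_P = (17.55% − 2.57%) / 1.7276 = 14.98% / 1.7276 = 8.67%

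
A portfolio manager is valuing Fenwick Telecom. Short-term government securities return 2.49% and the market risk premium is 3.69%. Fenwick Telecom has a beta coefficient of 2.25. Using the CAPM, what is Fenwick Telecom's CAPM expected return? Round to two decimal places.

E(R) = R_f + β × MRP = 2.49% + 2.25 × 3.69% = 10.79%

10.79%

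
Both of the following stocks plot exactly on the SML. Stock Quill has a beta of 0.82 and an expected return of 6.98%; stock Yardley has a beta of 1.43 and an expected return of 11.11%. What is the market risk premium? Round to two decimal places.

6.77%

Both satisfy E(R) = R_f + β·MRP, so the slope of the SML is
MRP = (11.11% − 6.98%) / (1.43 − 0.82) = 4.13% / 0.61 = 6.7705%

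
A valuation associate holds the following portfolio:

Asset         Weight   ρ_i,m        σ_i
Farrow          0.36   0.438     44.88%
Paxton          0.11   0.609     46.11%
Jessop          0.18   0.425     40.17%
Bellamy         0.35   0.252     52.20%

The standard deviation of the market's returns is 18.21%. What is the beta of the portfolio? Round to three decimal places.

0.980

β_Farrow = 0.438 × 44.88% / 18.21% = 1.0795
β_Paxton = 0.609 × 46.11% / 18.21% = 1.5421
β_Jessop = 0.425 × 40.17% / 18.21% = 0.9375
β_Bellamy = 0.252 × 52.20% / 18.21% = 0.7224
β_P = Σ w_i β_i = 0.36×1.0795 + 0.11×1.5421 + 0.18×0.9375 + 0.35×0.7224 = 0.9798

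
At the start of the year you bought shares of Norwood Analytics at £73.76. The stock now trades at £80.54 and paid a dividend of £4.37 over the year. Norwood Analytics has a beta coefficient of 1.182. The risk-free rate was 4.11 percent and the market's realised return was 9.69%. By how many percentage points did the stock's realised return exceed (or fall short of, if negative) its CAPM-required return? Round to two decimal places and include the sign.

Realised HPR = (P1 + D1 − P0) / P0 = (80.54 + 4.37 − 73.76) / 73.76 = 11.15 / 73.76 = 15.1166%
MRP = 9.69% − 4.11% = 5.58%
CAPM required = R_f + β·MRP = 4.11% + 1.182 × 5.58% = 10.70556%
α = realised − required = 15.1166% − 10.70556% = +4.41%

+4.41%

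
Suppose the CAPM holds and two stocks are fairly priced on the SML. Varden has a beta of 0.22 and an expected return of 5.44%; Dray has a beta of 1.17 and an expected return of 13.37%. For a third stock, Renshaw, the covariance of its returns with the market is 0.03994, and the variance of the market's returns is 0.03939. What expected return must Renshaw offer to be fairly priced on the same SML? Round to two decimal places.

12.07%

MRP = (13.37% − 5.44%) / (1.17 − 0.22) = 8.3474%
R_f = 5.44% − 0.22 × 8.3474% = 3.6036%
β_Renshaw = Cov / Var(R_m) = 0.03994 / 0.03939 = 1.0140
E(R_Renshaw) = R_f + β × MRP = 3.6036% + 1.0140 × 8.3474% = 12.07%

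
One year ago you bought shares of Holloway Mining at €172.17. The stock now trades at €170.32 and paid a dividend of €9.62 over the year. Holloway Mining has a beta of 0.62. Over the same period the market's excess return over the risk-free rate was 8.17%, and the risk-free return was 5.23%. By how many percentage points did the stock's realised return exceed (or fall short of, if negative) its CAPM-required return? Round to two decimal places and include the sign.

Realised HPR = (P1 + D1 − P0) / P0 = (170.32 + 9.62 − 172.17) / 172.17 = 7.77 / 172.17 = 4.5130%
CAPM required = R_f + β·MRP = 5.23% + 0.62 × 8.17% = 10.2954%
α = realised − required = 4.5130% − 10.2954% = -5.78%

-5.78%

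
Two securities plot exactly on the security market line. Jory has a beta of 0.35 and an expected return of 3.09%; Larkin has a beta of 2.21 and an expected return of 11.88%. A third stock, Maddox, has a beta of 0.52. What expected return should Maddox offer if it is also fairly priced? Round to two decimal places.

MRP (SML slope) = (11.88% − 3.09%) / (2.21 − 0.35) = 8.79% / 1.86 = 4.7258%
R_f (intercept) = 3.09% − 0.35 × 4.7258% = 1.4360%
E(R_Maddox) = R_f + β × MRP = 1.4360% + 0.52 × 4.7258% = 3.89%

3.89%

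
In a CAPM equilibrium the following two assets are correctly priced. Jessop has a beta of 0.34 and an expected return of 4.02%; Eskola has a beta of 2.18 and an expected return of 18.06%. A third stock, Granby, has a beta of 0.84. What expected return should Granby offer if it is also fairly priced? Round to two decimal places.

7.84%

MRP (SML slope) = (18.06% − 4.02%) / (2.18 − 0.34) = 14.04% / 1.84 = 7.6304%
R_f (intercept) = 4.02% − 0.34 × 7.6304% = 1.4257%
E(R_Granby) = R_f + β × MRP = 1.4257% + 0.84 × 7.6304% = 7.84%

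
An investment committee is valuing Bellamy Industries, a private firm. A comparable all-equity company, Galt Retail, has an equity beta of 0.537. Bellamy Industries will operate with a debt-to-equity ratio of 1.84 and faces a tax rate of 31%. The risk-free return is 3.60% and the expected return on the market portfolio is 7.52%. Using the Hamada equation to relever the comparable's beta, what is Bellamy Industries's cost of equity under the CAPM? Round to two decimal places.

β_L = β_U × [1 + (1 − t)(D/E)] = 0.537 × [1 + (1 − 0.31) × 1.84]
    = 0.537 × [1 + 0.69 × 1.84] = 0.537 × 2.2696 = 1.2188
MRP = 7.52% − 3.60% = 3.92%
E(R) = R_f + β_L × MRP = 3.60% + 1.2188 × 3.92% = 8.38%

8.38%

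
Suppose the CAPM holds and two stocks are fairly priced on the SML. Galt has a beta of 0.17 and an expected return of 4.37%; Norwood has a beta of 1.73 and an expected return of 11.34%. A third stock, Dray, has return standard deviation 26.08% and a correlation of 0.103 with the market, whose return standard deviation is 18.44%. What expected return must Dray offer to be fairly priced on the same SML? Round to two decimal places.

MRP = (11.34% − 4.37%) / (1.73 − 0.17) = 4.4679%
R_f = 4.37% − 0.17 × 4.4679% = 3.6105%
β_Dray = ρ·σ_i/σ_m = 0.103 × 26.08 / 18.44 = 0.1457
E(R_Dray) = R_f + β × MRP = 3.6105% + 0.1457 × 4.4679% = 4.26%

4.26%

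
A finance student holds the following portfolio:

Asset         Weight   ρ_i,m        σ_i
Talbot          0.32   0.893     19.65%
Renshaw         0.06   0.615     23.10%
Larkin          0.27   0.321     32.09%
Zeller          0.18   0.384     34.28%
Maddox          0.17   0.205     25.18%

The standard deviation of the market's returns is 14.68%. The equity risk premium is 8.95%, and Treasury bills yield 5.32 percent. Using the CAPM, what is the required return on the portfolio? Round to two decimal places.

β_Talbot = 0.893 × 19.65% / 14.68% = 1.1953
β_Renshaw = 0.615 × 23.10% / 14.68% = 0.9677
β_Larkin = 0.321 × 32.09% / 14.68% = 0.7017
β_Zeller = 0.384 × 34.28% / 14.68% = 0.8967
β_Maddox = 0.205 × 25.18% / 14.68% = 0.3516
β_P = Σ w_i β_i = 0.32×1.1953 + 0.06×0.9677 + 0.27×0.7017 + 0.18×0.8967 + 0.17×0.3516 = 0.8512
E(R_P) = R_f + β_P × MRP = 5.32% + 0.8512 × 8.95% = 12.94%

12.94%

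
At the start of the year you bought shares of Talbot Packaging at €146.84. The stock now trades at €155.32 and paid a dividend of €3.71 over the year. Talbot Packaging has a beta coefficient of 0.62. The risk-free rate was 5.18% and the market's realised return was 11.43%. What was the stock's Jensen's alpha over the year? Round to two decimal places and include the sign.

Realised HPR = (P1 + D1 − P0) / P0 = (155.32 + 3.71 − 146.84) / 146.84 = 12.19 / 146.84 = 8.3016%
MRP = 11.43% − 5.18% = 6.25%
CAPM required = R_f + β·MRP = 5.18% + 0.62 × 6.25% = 9.0550%
α = realised − required = 8.3016% − 9.0550% = -0.75%

-0.75%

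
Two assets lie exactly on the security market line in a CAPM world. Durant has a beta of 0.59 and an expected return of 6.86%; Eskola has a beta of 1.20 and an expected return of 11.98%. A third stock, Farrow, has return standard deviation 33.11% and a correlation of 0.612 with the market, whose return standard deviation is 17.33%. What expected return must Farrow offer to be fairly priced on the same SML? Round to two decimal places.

11.72%

MRP = (11.98% − 6.86%) / (1.20 − 0.59) = 8.3934%
R_f = 6.86% − 0.59 × 8.3934% = 1.9079%
β_Farrow = ρ·σ_i/σ_m = 0.612 × 33.11 / 17.33 = 1.1693
E(R_Farrow) = R_f + β × MRP = 1.9079% + 1.1693 × 8.3934% = 11.72%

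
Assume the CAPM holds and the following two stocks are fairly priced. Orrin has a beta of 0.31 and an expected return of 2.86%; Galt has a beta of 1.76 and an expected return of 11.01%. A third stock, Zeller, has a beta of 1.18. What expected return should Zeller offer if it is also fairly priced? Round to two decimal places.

7.75%

MRP (SML slope) = (11.01% − 2.86%) / (1.76 − 0.31) = 8.15% / 1.45 = 5.6207%
R_f (intercept) = 2.86% − 0.31 × 5.6207% = 1.1176%
E(R_Zeller) = R_f + β × MRP = 1.1176% + 1.18 × 5.6207% = 7.75%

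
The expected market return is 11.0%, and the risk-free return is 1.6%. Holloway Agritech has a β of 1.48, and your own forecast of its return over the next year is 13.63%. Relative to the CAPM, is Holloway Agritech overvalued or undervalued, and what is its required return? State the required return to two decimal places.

MRP = 11.0% − 1.6% = 9.40%
Required return = R_f + β·MRP = 1.6% + 1.48 × 9.4% = 15.51%
Forecast 13.63% < required 15.51% → the stock plots below the SML → overvalued.

Overvalued; required return 15.51%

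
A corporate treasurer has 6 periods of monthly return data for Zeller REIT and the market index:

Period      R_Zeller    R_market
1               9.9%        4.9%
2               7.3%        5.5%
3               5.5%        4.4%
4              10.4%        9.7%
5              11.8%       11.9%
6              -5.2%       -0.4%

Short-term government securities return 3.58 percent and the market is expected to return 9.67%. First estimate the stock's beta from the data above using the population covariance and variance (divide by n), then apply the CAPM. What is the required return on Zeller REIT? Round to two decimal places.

11.27%

Mean R_i = (9.9 + 7.3 + 5.5 + 10.4 + 11.8 − 5.2) / 6 = 6.6167%
Mean R_m = (4.9 + 5.5 + 4.4 + 9.7 + 11.9 − 0.4) / 6 = 6.0000%
Σ(R_i − R̄_i)(R_m − R̄_m) = 118.0400  ⇒  Cov = 118.0400 / 6 = 19.6733
Σ(R_m − R̄_m)² = 93.4800  ⇒  Var(R_m) = 93.4800 / 6 = 15.5800
β = Cov / Var(R_m) = 19.6733 / 15.5800 = 1.2627
MRP = 9.67% − 3.58% = 6.09%
E(R) = R_f + β × MRP = 3.58% + 1.2627 × 6.09% = 11.27%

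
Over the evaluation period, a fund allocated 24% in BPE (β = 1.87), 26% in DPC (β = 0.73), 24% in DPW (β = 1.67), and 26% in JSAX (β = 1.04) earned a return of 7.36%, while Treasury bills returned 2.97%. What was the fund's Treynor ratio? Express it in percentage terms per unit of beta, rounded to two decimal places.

3.35%

β_P = 0.24×1.87 + 0.26×0.73 + 0.24×1.67 + 0.26×1.04 = 1.3098
Treynor = (R_P − R_f) / β_P = (7.36% − 2.97%) / 1.3098 = 4.39% / 1.3098 = 3.35%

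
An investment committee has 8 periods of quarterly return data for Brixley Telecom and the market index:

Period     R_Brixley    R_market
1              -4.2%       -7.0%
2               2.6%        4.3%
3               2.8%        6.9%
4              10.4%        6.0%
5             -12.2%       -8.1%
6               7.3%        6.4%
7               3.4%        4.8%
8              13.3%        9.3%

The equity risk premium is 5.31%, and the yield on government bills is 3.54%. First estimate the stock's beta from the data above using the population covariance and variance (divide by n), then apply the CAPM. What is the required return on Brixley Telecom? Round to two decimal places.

9.52%

Mean R_i = (-4.2 + 2.6 + 2.8 + 10.4 − 12.2 + 7.3 + 3.4 + 13.3) / 8 = 2.9250%
Mean R_m = (-7.0 + 4.3 + 6.9 + 6.0 − 8.1 + 6.4 + 4.8 + 9.3) / 8 = 2.8250%
Σ(R_i − R̄_i)(R_m − R̄_m) = 341.7450  ⇒  Cov = 341.7450 / 8 = 42.7181
Σ(R_m − R̄_m)² = 303.3550  ⇒  Var(R_m) = 303.3550 / 8 = 37.9194
β = Cov / Var(R_m) = 42.7181 / 37.9194 = 1.1265
E(R) = R_f + β × MRP = 3.54% + 1.1265 × 5.31% = 9.52%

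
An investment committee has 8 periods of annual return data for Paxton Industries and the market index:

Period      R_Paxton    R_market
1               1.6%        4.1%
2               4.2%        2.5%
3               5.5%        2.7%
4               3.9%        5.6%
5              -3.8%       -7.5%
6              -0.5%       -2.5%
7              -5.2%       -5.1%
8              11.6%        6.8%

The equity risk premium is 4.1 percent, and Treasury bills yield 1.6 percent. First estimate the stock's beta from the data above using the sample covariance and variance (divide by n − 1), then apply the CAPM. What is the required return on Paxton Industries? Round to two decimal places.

Mean R_i = (1.6 + 4.2 + 5.5 + 3.9 − 3.8 − 0.5 − 5.2 + 11.6) / 8 = 2.1625%
Mean R_m = (4.1 + 2.5 + 2.7 + 5.6 − 7.5 − 2.5 − 5.1 + 6.8) / 8 = 0.8250%
Σ(R_i − R̄_i)(R_m − R̄_m) = 174.6275  ⇒  Cov = 174.6275 / 7 = 24.9468
Σ(R_m − R̄_m)² = 191.0150  ⇒  Var(R_m) = 191.0150 / 7 = 27.2879
β = Cov / Var(R_m) = 24.9468 / 27.2879 = 0.9142
E(R) = R_f + β × MRP = 1.6% + 0.9142 × 4.1% = 5.35%

5.35%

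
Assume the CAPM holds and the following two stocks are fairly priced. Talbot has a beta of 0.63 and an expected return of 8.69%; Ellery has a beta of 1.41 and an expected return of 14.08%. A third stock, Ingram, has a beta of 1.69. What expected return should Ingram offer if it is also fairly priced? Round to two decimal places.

MRP (SML slope) = (14.08% − 8.69%) / (1.41 − 0.63) = 5.39% / 0.78 = 6.9103%
R_f (intercept) = 8.69% − 0.63 × 6.9103% = 4.3365%
E(R_Ingram) = R_f + β × MRP = 4.3365% + 1.69 × 6.9103% = 16.01%

16.01%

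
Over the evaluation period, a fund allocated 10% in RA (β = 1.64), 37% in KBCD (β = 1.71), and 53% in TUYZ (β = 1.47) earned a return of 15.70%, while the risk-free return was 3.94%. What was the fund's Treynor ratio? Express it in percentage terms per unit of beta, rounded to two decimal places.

7.46%

β_P = 0.10×1.64 + 0.37×1.71 + 0.53×1.47 = 1.5758
Treynor = (R_P − R_f) / β_P = (15.70% − 3.94%) / 1.5758 = 11.76% / 1.5758 = 7.46%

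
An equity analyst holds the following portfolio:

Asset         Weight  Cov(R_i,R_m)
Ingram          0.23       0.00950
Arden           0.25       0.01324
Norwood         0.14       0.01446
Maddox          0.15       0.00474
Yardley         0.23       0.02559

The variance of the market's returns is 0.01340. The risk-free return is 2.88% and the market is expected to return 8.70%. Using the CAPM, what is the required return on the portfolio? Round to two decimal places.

9.01%

β_Ingram = 0.00950 / 0.01340 = 0.7090
β_Arden = 0.01324 / 0.01340 = 0.9881
β_Norwood = 0.01446 / 0.01340 = 1.0791
β_Maddox = 0.00474 / 0.01340 = 0.3537
β_Yardley = 0.02559 / 0.01340 = 1.9097
β_P = Σ w_i β_i = 0.23×0.7090 + 0.25×0.9881 + 0.14×1.0791 + 0.15×0.3537 + 0.23×1.9097 = 1.0535
MRP = 8.70% − 2.88% = 5.82%
E(R_P) = R_f + β_P × MRP = 2.88% + 1.0535 × 5.82% = 9.01%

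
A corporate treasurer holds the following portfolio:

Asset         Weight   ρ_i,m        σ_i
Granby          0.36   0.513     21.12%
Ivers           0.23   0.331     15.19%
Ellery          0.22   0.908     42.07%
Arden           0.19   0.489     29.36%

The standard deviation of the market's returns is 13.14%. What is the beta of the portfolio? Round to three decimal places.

β_Granby = 0.513 × 21.12% / 13.14% = 0.8245
β_Ivers = 0.331 × 15.19% / 13.14% = 0.3826
β_Ellery = 0.908 × 42.07% / 13.14% = 2.9071
β_Arden = 0.489 × 29.36% / 13.14% = 1.0926
β_P = Σ w_i β_i = 0.36×0.8245 + 0.23×0.3826 + 0.22×2.9071 + 0.19×1.0926 = 1.2320

1.232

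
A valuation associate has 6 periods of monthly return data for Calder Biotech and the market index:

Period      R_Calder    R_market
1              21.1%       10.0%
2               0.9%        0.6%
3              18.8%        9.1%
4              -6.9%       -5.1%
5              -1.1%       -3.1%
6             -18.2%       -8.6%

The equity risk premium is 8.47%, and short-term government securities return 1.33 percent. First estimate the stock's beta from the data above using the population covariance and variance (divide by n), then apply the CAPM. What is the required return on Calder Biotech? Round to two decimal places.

Mean R_i = (21.1 + 0.9 + 18.8 − 6.9 − 1.1 − 18.2) / 6 = 2.4333%
Mean R_m = (10.0 + 0.6 + 9.1 − 5.1 − 3.1 − 8.6) / 6 = 0.4833%
Σ(R_i − R̄_i)(R_m − R̄_m) = 570.6833  ⇒  Cov = 570.6833 / 6 = 95.1139
Σ(R_m − R̄_m)² = 291.3483  ⇒  Var(R_m) = 291.3483 / 6 = 48.5581
β = Cov / Var(R_m) = 95.1139 / 48.5581 = 1.9588
E(R) = R_f + β × MRP = 1.33% + 1.9588 × 8.47% = 17.92%

17.92%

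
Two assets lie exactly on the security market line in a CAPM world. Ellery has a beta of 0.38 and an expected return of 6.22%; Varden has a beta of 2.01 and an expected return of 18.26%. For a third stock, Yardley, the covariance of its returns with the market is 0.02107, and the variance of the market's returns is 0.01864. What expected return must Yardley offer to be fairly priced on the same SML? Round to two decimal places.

11.76%

MRP = (18.26% − 6.22%) / (2.01 − 0.38) = 7.3865%
R_f = 6.22% − 0.38 × 7.3865% = 3.4131%
β_Yardley = Cov / Var(R_m) = 0.02107 / 0.01864 = 1.1304
E(R_Yardley) = R_f + β × MRP = 3.4131% + 1.1304 × 7.3865% = 11.76%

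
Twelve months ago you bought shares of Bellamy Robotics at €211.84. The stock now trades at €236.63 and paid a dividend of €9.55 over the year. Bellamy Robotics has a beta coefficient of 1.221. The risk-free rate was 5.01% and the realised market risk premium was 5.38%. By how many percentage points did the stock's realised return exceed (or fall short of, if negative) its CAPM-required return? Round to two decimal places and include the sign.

Realised HPR = (P1 + D1 − P0) / P0 = (236.63 + 9.55 − 211.84) / 211.84 = 34.34 / 211.84 = 16.2103%
CAPM required = R_f + β·MRP = 5.01% + 1.221 × 5.38% = 11.57898%
α = realised − required = 16.2103% − 11.57898% = +4.63%

+4.63%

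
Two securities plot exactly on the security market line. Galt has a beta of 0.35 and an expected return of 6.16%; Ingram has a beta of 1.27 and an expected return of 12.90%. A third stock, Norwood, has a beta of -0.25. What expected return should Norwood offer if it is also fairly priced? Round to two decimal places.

MRP (SML slope) = (12.90% − 6.16%) / (1.27 − 0.35) = 6.74% / 0.92 = 7.3261%
R_f (intercept) = 6.16% − 0.35 × 7.3261% = 3.5959%
E(R_Norwood) = R_f + β × MRP = 3.5959% + -0.25 × 7.3261% = 1.76%

1.76%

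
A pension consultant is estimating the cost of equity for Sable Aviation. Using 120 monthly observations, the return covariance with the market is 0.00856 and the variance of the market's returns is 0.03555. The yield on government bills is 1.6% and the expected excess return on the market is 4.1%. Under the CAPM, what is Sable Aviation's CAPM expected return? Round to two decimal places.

β = Cov(R_i, R_m) / Var(R_m) = 0.00856 / 0.03555 = 0.2408
E(R) = R_f + β × MRP = 1.6% + 0.2408 × 4.1% = 2.59%

2.59%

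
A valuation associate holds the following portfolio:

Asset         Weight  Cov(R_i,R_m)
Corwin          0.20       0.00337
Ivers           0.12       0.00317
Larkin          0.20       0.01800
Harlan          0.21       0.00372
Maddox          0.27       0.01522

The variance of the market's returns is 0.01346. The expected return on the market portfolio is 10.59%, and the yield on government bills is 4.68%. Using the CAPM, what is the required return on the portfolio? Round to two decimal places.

8.87%

β_Corwin = 0.00337 / 0.01346 = 0.2504
β_Ivers = 0.00317 / 0.01346 = 0.2355
β_Larkin = 0.01800 / 0.01346 = 1.3373
β_Harlan = 0.00372 / 0.01346 = 0.2764
β_Maddox = 0.01522 / 0.01346 = 1.1308
β_P = Σ w_i β_i = 0.20×0.2504 + 0.12×0.2355 + 0.20×1.3373 + 0.21×0.2764 + 0.27×1.1308 = 0.7092
MRP = 10.59% − 4.68% = 5.91%
E(R_P) = R_f + β_P × MRP = 4.68% + 0.7092 × 5.91% = 8.87%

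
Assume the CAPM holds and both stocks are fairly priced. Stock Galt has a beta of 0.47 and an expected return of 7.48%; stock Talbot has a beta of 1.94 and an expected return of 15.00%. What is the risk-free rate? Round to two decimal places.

Both satisfy E(R) = R_f + β·MRP, so the slope of the SML is
MRP = (15.00% − 7.48%) / (1.94 − 0.47) = 7.52% / 1.47 = 5.1156%
R_f = E(R_Galt) − β_Galt·MRP = 7.48% − 0.47 × 5.1156% = 5.0757%

5.08%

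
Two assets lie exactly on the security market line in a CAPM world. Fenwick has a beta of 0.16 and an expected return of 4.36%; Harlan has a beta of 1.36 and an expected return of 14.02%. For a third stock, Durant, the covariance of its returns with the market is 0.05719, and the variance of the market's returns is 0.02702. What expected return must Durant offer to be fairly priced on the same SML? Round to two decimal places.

20.11%

MRP = (14.02% − 4.36%) / (1.36 − 0.16) = 8.0500%
R_f = 4.36% − 0.16 × 8.0500% = 3.0720%
β_Durant = Cov / Var(R_m) = 0.05719 / 0.02702 = 2.1166
E(R_Durant) = R_f + β × MRP = 3.0720% + 2.1166 × 8.0500% = 20.11%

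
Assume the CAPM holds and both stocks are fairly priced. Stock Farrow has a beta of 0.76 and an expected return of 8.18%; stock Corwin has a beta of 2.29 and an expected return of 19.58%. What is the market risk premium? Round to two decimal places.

7.45%

Both satisfy E(R) = R_f + β·MRP, so the slope of the SML is
MRP = (19.58% − 8.18%) / (2.29 − 0.76) = 11.40% / 1.53 = 7.4510%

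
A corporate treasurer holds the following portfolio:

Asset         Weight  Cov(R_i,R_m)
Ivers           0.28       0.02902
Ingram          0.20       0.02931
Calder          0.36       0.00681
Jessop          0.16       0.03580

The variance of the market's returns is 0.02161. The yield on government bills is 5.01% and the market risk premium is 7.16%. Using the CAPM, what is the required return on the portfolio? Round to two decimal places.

β_Ivers = 0.02902 / 0.02161 = 1.3429
β_Ingram = 0.02931 / 0.02161 = 1.3563
β_Calder = 0.00681 / 0.02161 = 0.3151
β_Jessop = 0.03580 / 0.02161 = 1.6566
β_P = Σ w_i β_i = 0.28×1.3429 + 0.20×1.3563 + 0.36×0.3151 + 0.16×1.6566 = 1.0258
E(R_P) = R_f + β_P × MRP = 5.01% + 1.0258 × 7.16% = 12.35%

12.35%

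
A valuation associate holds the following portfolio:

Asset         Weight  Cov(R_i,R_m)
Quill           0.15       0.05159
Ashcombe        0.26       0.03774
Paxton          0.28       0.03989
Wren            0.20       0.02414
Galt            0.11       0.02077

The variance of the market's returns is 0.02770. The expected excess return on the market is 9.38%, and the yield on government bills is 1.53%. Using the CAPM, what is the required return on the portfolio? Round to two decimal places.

β_Quill = 0.05159 / 0.02770 = 1.8625
β_Ashcombe = 0.03774 / 0.02770 = 1.3625
β_Paxton = 0.03989 / 0.02770 = 1.4401
β_Wren = 0.02414 / 0.02770 = 0.8715
β_Galt = 0.02077 / 0.02770 = 0.7498
β_P = Σ w_i β_i = 0.15×1.8625 + 0.26×1.3625 + 0.28×1.4401 + 0.20×0.8715 + 0.11×0.7498 = 1.2936
E(R_P) = R_f + β_P × MRP = 1.53% + 1.2936 × 9.38% = 13.66%

13.66%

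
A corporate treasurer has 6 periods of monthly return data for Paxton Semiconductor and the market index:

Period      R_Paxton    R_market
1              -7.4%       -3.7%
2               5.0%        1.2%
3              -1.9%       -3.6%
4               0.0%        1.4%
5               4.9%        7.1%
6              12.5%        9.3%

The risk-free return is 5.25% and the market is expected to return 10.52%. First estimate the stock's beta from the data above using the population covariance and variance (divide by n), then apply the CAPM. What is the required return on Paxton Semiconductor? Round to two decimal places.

Mean R_i = (-7.4 + 5.0 − 1.9 + 0.0 + 4.9 + 12.5) / 6 = 2.1833%
Mean R_m = (-3.7 + 1.2 − 3.6 + 1.4 + 7.1 + 9.3) / 6 = 1.9500%
Σ(R_i − R̄_i)(R_m − R̄_m) = 165.7150  ⇒  Cov = 165.7150 / 6 = 27.6192
Σ(R_m − R̄_m)² = 144.1350  ⇒  Var(R_m) = 144.1350 / 6 = 24.0225
β = Cov / Var(R_m) = 27.6192 / 24.0225 = 1.1497
MRP = 10.52% − 5.25% = 5.27%
E(R) = R_f + β × MRP = 5.25% + 1.1497 × 5.27% = 11.31%

11.31%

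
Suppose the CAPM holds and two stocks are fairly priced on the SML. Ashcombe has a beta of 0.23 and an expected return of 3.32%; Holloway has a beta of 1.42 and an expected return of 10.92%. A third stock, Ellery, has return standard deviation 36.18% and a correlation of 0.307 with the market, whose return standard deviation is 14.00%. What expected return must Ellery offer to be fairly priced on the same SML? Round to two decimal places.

MRP = (10.92% − 3.32%) / (1.42 − 0.23) = 6.3866%
R_f = 3.32% − 0.23 × 6.3866% = 1.8511%
β_Ellery = ρ·σ_i/σ_m = 0.307 × 36.18 / 14.00 = 0.7934
E(R_Ellery) = R_f + β × MRP = 1.8511% + 0.7934 × 6.3866% = 6.92%

6.92%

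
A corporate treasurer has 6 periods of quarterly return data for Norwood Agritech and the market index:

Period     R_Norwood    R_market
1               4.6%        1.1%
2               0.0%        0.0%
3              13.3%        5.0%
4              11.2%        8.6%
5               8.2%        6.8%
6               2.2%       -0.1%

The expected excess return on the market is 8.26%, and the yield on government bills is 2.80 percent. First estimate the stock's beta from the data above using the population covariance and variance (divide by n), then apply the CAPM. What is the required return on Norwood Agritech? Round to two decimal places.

Mean R_i = (4.6 + 0.0 + 13.3 + 11.2 + 8.2 + 2.2) / 6 = 6.5833%
Mean R_m = (1.1 + 0.0 + 5.0 + 8.6 + 6.8 − 0.1) / 6 = 3.5667%
Σ(R_i − R̄_i)(R_m − R̄_m) = 82.5367  ⇒  Cov = 82.5367 / 6 = 13.7561
Σ(R_m − R̄_m)² = 70.0933  ⇒  Var(R_m) = 70.0933 / 6 = 11.6822
β = Cov / Var(R_m) = 13.7561 / 11.6822 = 1.1775
E(R) = R_f + β × MRP = 2.80% + 1.1775 × 8.26% = 12.53%

12.53%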